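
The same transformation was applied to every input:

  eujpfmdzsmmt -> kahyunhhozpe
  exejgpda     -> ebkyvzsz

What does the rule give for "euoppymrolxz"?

The pattern: shift every letter 5 places backward in the alphabet (wrapping around), then move the first 3 characters to the end (rotate left by 3).
"euoppymrolxz" → "zpjkkthmjgsu" → "kkthmjgsuzpj".

kkthmjgsuzpj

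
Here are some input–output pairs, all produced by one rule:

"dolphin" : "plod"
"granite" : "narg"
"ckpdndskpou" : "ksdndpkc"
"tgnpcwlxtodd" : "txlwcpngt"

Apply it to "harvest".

The rule is to delete the last 3 characters, then reverse the string.
For "harvest", step one produces "harv"; step two turns that into "vrah".

vrah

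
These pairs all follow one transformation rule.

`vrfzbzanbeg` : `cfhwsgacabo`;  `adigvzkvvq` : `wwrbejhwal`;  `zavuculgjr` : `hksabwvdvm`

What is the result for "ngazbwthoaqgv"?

Rule — move the last 3 characters to the front (rotate right by 3), then shift every letter 1 place forward in the alphabet (wrapping around).
On "ngazbwthoaqgv": the first step gives "qgvngazbwthoa", and the second then gives "rhwohbacxuipb".

rhwohbacxuipb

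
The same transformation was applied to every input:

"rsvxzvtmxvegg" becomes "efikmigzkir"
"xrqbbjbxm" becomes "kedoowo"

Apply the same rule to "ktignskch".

xgvtafx

Looking at the pairs, the operation is to delete the last 2 characters, then shift every letter 13 places forward in the alphabet (wrapping around) — i.e. ROT13.
Applying both steps to "ktignskch": "ktignsk", then "xgvtafx".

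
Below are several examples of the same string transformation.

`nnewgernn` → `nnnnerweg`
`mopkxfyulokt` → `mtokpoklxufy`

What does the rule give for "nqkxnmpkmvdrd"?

The transformation: take characters alternately from the front and the back (1st, last, 2nd, 2nd-last, ...).
For "nqkxnmpkmvdrd" the result is "ndqrkdxvnmmkp".

ndqrkdxvnmmkp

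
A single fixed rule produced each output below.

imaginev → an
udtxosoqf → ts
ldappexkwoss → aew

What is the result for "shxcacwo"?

The transformation: delete the last character, then keep one character in every 3, starting at position 3 (positions 3rd, 6th, 9th, ...).
"shxcacwo" → "shxcacw" → "xc".

xc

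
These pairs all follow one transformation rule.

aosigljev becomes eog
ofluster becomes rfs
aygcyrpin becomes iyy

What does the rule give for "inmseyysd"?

Looking at the pairs, the operation is to keep one character in every 3, starting at position 2 (positions 2nd, 5th, 8th, ...), then move the last character to the front.
For "inmseyysd", step one produces "nes"; step two turns that into "sne".

sne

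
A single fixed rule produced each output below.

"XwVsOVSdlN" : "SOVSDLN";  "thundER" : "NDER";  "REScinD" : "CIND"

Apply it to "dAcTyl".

Rule — delete the first 3 characters, then convert every letter to uppercase.
For "dAcTyl" the result is "TYL".

TYL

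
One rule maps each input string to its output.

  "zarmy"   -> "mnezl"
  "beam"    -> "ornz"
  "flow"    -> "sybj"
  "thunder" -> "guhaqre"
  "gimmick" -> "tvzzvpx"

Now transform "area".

The rule is to shift every letter 13 places forward in the alphabet (wrapping around) — i.e. ROT13.
"area" → "nern".

nern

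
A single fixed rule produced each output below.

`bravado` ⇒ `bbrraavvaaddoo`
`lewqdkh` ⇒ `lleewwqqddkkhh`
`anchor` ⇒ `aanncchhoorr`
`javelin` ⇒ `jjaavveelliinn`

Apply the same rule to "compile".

The rule is to double every character.
So "compile" becomes "ccoommppiillee".

ccoommppiillee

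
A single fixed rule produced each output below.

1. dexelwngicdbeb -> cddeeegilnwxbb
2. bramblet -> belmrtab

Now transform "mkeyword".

kmorwyde

Looking at the pairs, the operation is to sort the characters into alphabetical order, then move the first 2 characters to the end (rotate left by 2).
On "mkeyword": the first step gives "dekmorwy", and the second then gives "kmorwyde".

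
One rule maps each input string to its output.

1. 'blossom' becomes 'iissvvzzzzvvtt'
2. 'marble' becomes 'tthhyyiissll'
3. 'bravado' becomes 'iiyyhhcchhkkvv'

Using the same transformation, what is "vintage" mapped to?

ccppuuaahhnnll

In each case the input is transformed by: shift every letter 7 places forward in the alphabet (wrapping around), then double every character.
For "vintage", step one produces "cpuahnl"; step two turns that into "ccppuuaahhnnll".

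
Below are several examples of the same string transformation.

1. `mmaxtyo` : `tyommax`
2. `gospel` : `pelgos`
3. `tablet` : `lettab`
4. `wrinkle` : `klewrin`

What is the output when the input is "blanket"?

The rule is to move the last 3 characters to the front (rotate right by 3).
"blanket" → "ketblan".

ketblan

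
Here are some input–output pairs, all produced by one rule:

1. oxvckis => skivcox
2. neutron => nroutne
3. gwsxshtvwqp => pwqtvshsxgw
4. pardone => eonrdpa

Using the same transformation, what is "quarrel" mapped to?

The pattern: swap each adjacent pair of characters (1↔2, 3↔4, ...), then reverse the string.
Applying both steps to "quarrel": "uqraerl", then "lrearqu".

lrearqu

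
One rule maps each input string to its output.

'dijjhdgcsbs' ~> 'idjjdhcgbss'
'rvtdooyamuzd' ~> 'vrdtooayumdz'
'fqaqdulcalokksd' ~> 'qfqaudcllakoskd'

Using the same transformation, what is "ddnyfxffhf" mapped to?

Rule — swap each adjacent pair of characters (1↔2, 3↔4, ...).
"ddnyfxffhf" → "ddynxffffh".

ddynxffffh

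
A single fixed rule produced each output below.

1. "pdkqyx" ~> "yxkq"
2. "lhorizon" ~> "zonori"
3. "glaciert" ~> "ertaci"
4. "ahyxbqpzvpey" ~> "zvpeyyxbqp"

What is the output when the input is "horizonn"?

The transformation: delete the first 2 characters, then swap the front and back halves of the string.
"horizonn" → "rizonn" → "onnriz".

onnriz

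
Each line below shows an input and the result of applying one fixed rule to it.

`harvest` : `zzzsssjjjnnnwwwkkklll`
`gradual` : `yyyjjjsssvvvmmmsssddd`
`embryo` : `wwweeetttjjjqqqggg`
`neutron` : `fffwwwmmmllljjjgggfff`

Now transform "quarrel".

iiimmmsssjjjjjjwwwddd

Rule — shift every letter 8 places backward in the alphabet (wrapping around), then repeat every character 3 times.
"quarrel" → "imsjjwd" → "iiimmmsssjjjjjjwwwddd".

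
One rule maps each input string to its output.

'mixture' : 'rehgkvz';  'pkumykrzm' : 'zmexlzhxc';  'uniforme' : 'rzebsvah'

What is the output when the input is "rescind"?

qavpfre

Rule — reverse the string, then shift every letter 13 places forward in the alphabet (wrapping around) — i.e. ROT13.
Working it through for "rescind": intermediate "dnicser", final "qavpfre".
(Check on "uniforme": → "emrofinu" → "rzebsvah" ✓)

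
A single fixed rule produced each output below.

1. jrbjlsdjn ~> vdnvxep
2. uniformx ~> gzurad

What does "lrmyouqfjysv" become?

The transformation: delete the last 2 characters, then shift every letter 12 places forward in the alphabet (wrapping around).
For "lrmyouqfjysv", step one produces "lrmyouqfjy"; step two turns that into "xdykagcrvk".

xdykagcrvk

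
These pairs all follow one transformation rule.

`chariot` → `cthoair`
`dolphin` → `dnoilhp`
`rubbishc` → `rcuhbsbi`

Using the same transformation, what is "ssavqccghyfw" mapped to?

swsfayvhqgcc

In each case the input is transformed by: take characters alternately from the front and the back (1st, last, 2nd, 2nd-last, ...).
On "ssavqccghyfw" that produces "swsfayvhqgcc".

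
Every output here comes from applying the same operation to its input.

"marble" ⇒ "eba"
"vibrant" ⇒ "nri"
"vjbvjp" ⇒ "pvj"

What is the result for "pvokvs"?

What's happening: keep every other character starting from the second (positions 2nd, 4th, 6th, ...), then reverse the string.
On "pvokvs": the first step gives "vks", and the second then gives "skv".

skv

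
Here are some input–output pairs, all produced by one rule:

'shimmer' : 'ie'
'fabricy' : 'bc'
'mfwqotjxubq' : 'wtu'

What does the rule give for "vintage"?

ng

The pattern: keep one character in every 3, starting at position 3 (positions 3rd, 6th, 9th, ...).
For "vintage" the result is "ng".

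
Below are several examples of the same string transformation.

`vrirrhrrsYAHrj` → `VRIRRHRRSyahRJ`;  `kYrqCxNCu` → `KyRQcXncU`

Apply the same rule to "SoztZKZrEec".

sOZTzkzReEC

The pattern: flip the case of every letter.
Doing the same to "SoztZKZrEec": "sOZTzkzReEC".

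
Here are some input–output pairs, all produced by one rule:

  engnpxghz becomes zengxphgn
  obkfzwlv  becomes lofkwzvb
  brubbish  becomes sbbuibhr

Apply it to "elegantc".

tegenacl

The pattern: swap each adjacent pair of characters (1↔2, 3↔4, ...), then swap the first and last characters.
"elegantc" → "legenact" → "tegenacl".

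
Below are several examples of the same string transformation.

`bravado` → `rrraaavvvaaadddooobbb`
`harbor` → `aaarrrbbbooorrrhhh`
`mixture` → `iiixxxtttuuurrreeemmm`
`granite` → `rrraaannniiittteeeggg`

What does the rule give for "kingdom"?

In each case the input is transformed by: repeat every character 3 times, then move the first 3 characters to the end (rotate left by 3).
Starting from "kingdom": after the first operation, "kkkiiinnngggdddooommm"; after the second, "iiinnngggdddooommmkkk".

iiinnngggdddooommmkkk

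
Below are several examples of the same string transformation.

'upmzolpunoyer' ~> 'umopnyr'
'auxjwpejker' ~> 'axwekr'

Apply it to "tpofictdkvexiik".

The pattern: keep every other character starting from the first (positions 1st, 3rd, 5th, ...).
On "tpofictdkvexiik" that produces "toitkeik".

toitkeik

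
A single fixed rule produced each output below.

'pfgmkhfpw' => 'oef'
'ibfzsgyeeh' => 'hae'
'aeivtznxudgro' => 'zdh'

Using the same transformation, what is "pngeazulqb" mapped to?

omf

Each output is the input with this applied: shift every letter 1 place backward in the alphabet (wrapping around), then keep only the first 3 characters.
For "pngeazulqb", step one produces "omfdzytkpa"; step two turns that into "omf".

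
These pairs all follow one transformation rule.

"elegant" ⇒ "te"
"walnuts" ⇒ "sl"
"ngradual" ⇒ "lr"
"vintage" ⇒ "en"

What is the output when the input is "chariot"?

The pattern: move the last 3 characters to the front (rotate right by 3), then keep one character in every 3, starting at position 3 (positions 3rd, 6th, 9th, ...).
For "chariot", step one produces "iotchar"; step two turns that into "ta".

ta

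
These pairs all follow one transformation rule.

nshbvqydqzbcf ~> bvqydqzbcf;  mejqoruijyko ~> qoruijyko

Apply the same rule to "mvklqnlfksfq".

The transformation: delete the first 3 characters.
For "mvklqnlfksfq" the result is "lqnlfksfq".

lqnlfksfq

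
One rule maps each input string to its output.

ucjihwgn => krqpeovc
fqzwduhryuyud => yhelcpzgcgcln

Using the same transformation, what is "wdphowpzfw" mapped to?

lxpwexhnee

The pattern: shift every letter 8 places forward in the alphabet (wrapping around), then move the first character to the end.
Doing the same to "wdphowpzfw": "lxpwexhnee".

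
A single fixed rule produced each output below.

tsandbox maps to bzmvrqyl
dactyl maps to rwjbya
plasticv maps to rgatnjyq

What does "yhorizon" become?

The transformation: swap the front and back halves of the string, then shift every letter 2 places backward in the alphabet (wrapping around).
Applying both steps to "yhorizon": "izonyhor", then "gxmlwfmp".
(Check on "dactyl": → "tyldac" → "rwjbya" ✓)

gxmlwfmp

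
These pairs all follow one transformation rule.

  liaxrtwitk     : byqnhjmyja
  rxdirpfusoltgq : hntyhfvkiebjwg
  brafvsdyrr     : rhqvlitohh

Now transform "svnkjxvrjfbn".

What's happening: shift every letter 10 places backward in the alphabet (wrapping around).
Doing the same to "svnkjxvrjfbn": "ildaznlhzvrd".

ildaznlhzvrd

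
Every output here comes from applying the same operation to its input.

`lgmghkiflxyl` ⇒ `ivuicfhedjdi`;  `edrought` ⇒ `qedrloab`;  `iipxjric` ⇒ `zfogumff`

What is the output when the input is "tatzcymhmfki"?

fhcjejvzwqxq

The transformation: shift every letter 3 places backward in the alphabet (wrapping around), then reverse the string.
For "tatzcymhmfki", step one produces "qxqwzvjejchf"; step two turns that into "fhcjejvzwqxq".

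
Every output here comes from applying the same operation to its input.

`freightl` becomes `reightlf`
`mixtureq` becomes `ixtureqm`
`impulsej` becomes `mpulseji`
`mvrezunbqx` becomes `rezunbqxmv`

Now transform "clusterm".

What's happening: swap the front and back halves of the string, then move the last 3 characters to the front (rotate right by 3).
Starting from "clusterm": after the first operation, "termclus"; after the second, "lustermc".
(Check on "freightl": → "ghtlfrei" → "reightlf" ✓)

lustermc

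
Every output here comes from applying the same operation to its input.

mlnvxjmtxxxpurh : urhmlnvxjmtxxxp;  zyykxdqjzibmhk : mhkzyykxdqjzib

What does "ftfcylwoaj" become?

What's happening: move the last 3 characters to the front (rotate right by 3).
Applying that to "ftfcylwoaj" gives "oajftfcylw".

oajftfcylw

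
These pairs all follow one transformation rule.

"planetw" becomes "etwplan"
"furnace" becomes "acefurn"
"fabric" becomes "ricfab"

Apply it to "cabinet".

In each case the input is transformed by: move the last 3 characters to the front (rotate right by 3).
For "cabinet" the result is "netcabi".

netcabi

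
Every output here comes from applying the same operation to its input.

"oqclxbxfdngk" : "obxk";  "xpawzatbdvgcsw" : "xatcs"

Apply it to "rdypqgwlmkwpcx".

Rule — swap each adjacent pair of characters (1↔2, 3↔4, ...), then keep one character in every 3, starting at position 2 (positions 2nd, 5th, 8th, ...).
For "rdypqgwlmkwpcx", step one produces "drpygqlwkmpwxc"; step two turns that into "rgwpc".

rgwpc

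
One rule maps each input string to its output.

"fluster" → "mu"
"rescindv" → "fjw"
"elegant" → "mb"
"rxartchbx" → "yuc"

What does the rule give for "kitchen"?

ji

What's happening: keep one character in every 3, starting at position 2 (positions 2nd, 5th, 8th, ...), then shift every letter 1 place forward in the alphabet (wrapping around).
Working it through for "kitchen": intermediate "ih", final "ji".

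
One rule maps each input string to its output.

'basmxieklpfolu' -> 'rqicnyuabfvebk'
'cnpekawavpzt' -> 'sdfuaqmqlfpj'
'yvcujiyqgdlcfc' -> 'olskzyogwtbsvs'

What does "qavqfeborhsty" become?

What's happening: shift every letter 10 places backward in the alphabet (wrapping around).
On "qavqfeborhsty" that produces "gqlgvurehxijo".

gqlgvurehxijo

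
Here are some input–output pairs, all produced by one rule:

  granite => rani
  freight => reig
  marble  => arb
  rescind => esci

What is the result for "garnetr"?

arne

The transformation: move the first character to the end, then delete the last 3 characters.
Working it through for "garnetr": intermediate "arnetrg", final "arne".
(Check on "granite": → "raniteg" → "rani" ✓)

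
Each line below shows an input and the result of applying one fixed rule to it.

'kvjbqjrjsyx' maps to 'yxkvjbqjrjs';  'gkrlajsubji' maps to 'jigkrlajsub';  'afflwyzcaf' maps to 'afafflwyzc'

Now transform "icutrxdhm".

Each output is the input with this applied: move the last 2 characters to the front (rotate right by 2).
For "icutrxdhm" the result is "hmicutrxd".

hmicutrxd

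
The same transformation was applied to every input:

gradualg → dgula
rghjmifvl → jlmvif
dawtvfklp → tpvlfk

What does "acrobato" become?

The pattern: delete the first 3 characters, then take characters alternately from the front and the back (1st, last, 2nd, 2nd-last, ...).
"acrobato" → "obato" → "oobta".

oobta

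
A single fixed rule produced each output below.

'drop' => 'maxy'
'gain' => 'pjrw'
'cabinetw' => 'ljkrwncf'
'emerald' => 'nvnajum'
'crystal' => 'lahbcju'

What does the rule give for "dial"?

What's happening: shift every letter 9 places forward in the alphabet (wrapping around).
For "dial" the result is "mrju".

mrju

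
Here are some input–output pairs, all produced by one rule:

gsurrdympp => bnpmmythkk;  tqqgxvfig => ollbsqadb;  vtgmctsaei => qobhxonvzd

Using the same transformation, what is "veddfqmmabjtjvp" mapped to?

The rule is to shift every letter 5 places backward in the alphabet (wrapping around).
So "veddfqmmabjtjvp" becomes "qzyyalhhvweoeqk".

qzyyalhhvweoeqk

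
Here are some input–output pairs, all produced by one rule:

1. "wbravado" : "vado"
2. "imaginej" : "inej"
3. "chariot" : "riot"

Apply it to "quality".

lity

The transformation: keep only the last 4 characters.
Applying that to "quality" gives "lity".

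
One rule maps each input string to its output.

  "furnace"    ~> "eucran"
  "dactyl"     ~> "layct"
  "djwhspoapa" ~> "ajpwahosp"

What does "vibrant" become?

tinbar

Looking at the pairs, the operation is to take characters alternately from the front and the back (1st, last, 2nd, 2nd-last, ...), then delete the first character.
Starting from "vibrant": after the first operation, "vtinbar"; after the second, "tinbar".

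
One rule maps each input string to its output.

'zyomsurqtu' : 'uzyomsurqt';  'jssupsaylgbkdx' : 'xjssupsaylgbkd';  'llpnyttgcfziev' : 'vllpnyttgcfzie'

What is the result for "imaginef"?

The transformation: move the last character to the front.
Applying that to "imaginef" gives "fimagine".

fimagine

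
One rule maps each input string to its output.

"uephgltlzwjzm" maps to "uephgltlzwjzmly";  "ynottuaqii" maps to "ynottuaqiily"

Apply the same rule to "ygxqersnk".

ygxqersnkly

The transformation: append "ly".
Doing the same to "ygxqersnk": "ygxqersnkly".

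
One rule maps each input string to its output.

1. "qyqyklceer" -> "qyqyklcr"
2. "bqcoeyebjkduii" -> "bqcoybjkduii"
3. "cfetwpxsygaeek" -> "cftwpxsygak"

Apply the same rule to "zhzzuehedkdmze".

zhzzuhdkdmz

Looking at the pairs, the operation is to remove every "e".
So "zhzzuehedkdmze" becomes "zhzzuhdkdmz".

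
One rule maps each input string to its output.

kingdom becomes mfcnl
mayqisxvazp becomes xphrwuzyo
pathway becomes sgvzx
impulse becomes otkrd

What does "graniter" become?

zmhsdq

Each output is the input with this applied: delete the first 2 characters, then shift every letter 1 place backward in the alphabet (wrapping around).
"graniter" → "zmhsdq".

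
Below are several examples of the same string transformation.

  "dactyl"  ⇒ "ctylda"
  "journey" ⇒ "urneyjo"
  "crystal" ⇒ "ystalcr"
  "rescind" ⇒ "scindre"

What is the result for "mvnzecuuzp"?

Rule — move the first 2 characters to the end (rotate left by 2).
So "mvnzecuuzp" becomes "nzecuuzpmv".

nzecuuzpmv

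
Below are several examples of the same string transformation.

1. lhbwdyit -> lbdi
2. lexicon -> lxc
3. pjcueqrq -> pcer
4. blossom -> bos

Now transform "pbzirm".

The rule is to swap each adjacent pair of characters (1↔2, 3↔4, ...), then keep every other character starting from the second (positions 2nd, 4th, 6th, ...).
On "pbzirm" that produces "pzr".

pzr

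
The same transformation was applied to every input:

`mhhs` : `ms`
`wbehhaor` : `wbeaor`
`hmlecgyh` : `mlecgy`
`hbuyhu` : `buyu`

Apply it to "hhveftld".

Looking at the pairs, the operation is to remove every "h".
So "hhveftld" becomes "veftld".

veftld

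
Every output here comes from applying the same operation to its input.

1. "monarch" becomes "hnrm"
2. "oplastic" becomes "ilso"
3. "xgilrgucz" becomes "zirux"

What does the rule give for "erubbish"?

The pattern: keep every other character starting from the first (positions 1st, 3rd, 5th, ...), then swap the first and last characters.
"erubbish" → "eubs" → "sube".

sube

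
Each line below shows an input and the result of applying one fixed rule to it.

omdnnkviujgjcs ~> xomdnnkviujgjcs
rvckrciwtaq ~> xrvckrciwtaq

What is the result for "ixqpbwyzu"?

xixqpbwyzu

In each case the input is transformed by: prepend "x".
"ixqpbwyzu" → "xixqpbwyzu".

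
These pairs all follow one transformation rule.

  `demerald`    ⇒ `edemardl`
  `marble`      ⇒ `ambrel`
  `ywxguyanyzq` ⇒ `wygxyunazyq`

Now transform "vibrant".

The rule is to swap each adjacent pair of characters (1↔2, 3↔4, ...).
Doing the same to "vibrant": "ivrbnat".

ivrbnat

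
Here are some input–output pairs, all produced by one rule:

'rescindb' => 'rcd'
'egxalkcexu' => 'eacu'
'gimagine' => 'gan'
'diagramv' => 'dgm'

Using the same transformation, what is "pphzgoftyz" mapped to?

pzfz

Looking at the pairs, the operation is to keep one character in every 3, starting at position 1 (positions 1st, 4th, 7th, ...).
For "pphzgoftyz" the result is "pzfz".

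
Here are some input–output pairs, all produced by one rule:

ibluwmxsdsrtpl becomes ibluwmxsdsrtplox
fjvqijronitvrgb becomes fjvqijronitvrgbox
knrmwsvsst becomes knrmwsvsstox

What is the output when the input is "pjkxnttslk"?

pjkxnttslkox

In each case the input is transformed by: append "ox".
"pjkxnttslk" → "pjkxnttslkox".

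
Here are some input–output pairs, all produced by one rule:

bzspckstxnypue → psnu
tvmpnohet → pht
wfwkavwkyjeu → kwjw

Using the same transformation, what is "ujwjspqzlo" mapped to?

jqo

What's happening: move the first character to the end, then keep one character in every 3, starting at position 3 (positions 3rd, 6th, 9th, ...).
So "ujwjspqzlo" becomes "jqo".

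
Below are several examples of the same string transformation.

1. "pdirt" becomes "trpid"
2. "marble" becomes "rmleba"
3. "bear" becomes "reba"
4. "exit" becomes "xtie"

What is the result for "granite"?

trnigea

Each output is the input with this applied: sort the characters into reverse alphabetical order.
For "granite" the result is "trnigea".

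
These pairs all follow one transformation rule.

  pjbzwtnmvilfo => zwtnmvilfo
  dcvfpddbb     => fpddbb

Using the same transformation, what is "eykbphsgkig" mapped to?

bphsgkig

The transformation: delete the first 3 characters.
Doing the same to "eykbphsgkig": "bphsgkig".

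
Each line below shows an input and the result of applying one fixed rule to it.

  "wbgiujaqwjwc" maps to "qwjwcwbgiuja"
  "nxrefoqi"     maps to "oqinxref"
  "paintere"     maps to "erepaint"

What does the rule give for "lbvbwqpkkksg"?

Looking at the pairs, the operation is to move the first character to the end, then swap the front and back halves of the string.
Doing the same to "lbvbwqpkkksg": "kkksglbvbwqp".

kkksglbvbwqp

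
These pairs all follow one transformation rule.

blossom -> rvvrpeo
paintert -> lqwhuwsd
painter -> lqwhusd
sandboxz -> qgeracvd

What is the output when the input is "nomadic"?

pdglfqr

The rule is to move the first 2 characters to the end (rotate left by 2), then shift every letter 3 places forward in the alphabet (wrapping around).
So "nomadic" becomes "pdglfqr".
(Check on "painter": → "interpa" → "lqwhusd" ✓)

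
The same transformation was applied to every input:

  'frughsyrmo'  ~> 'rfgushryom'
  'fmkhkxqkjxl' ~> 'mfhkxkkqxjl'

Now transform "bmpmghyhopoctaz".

mbmphghypocoatz

Looking at the pairs, the operation is to swap each adjacent pair of characters (1↔2, 3↔4, ...).
Applying that to "bmpmghyhopoctaz" gives "mbmphghypocoatz".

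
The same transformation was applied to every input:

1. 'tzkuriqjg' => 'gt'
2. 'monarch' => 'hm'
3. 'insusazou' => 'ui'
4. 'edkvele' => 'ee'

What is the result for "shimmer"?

The transformation: move the last character to the front, then keep only the first 2 characters.
Applying both steps to "shimmer": "rshimme", then "rs".

rs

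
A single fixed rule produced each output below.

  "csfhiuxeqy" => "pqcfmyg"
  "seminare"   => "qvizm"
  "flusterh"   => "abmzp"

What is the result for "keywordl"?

Looking at the pairs, the operation is to delete the first 3 characters, then shift every letter 8 places forward in the alphabet (wrapping around).
On "keywordl" that produces "ewzlt".

ewzlt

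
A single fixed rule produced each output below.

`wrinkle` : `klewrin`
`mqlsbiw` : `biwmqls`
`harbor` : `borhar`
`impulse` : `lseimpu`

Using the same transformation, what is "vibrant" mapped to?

Rule — move the last 3 characters to the front (rotate right by 3).
Doing the same to "vibrant": "antvibr".

antvibr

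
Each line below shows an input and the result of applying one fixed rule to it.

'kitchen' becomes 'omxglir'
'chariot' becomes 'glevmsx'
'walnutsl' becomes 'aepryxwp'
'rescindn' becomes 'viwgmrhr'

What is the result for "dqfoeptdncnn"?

The transformation: shift every letter 4 places forward in the alphabet (wrapping around).
On "dqfoeptdncnn" that produces "hujsitxhrgrr".

hujsitxhrgrr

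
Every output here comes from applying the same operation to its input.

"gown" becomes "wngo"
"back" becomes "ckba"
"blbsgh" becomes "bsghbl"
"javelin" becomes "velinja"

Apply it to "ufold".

In each case the input is transformed by: move the first 2 characters to the end (rotate left by 2).
So "ufold" becomes "olduf".

olduf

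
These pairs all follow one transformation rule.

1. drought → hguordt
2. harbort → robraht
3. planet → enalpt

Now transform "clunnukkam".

The transformation: move the last character to the front, then reverse the string.
"clunnukkam" → "akkunnulcm".
(Check on "harbort": → "tharbor" → "robraht" ✓)

akkunnulcm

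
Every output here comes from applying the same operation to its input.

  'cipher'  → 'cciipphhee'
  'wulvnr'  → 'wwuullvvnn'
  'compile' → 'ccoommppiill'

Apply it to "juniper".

jjuunniippee

Each output is the input with this applied: delete the last character, then double every character.
Applying both steps to "juniper": "junipe", then "jjuunniippee".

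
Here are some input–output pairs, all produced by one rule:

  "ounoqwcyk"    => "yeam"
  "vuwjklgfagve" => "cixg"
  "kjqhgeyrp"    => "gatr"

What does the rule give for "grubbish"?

The transformation: shift every letter 2 places forward in the alphabet (wrapping around), then keep only the last 4 characters.
"grubbish" → "itwddkuj" → "dkuj".
(Check on "ounoqwcyk": → "qwpqsyeam" → "yeam" ✓)

dkuj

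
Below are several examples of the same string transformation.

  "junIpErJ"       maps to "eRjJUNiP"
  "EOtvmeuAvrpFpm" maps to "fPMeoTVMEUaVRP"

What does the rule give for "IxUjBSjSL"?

JsliXuJbs

Looking at the pairs, the operation is to flip the case of every letter, then move the last 3 characters to the front (rotate right by 3).
Working it through for "IxUjBSjSL": intermediate "iXuJbsJsl", final "JsliXuJbs".
(Check on "EOtvmeuAvrpFpm": → "eoTVMEUaVRPfPM" → "fPMeoTVMEUaVRP" ✓)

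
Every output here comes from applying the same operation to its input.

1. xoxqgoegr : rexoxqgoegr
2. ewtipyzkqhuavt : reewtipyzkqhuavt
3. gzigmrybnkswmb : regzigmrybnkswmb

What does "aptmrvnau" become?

reaptmrvnau

The rule is to prepend "re".
"aptmrvnau" → "reaptmrvnau".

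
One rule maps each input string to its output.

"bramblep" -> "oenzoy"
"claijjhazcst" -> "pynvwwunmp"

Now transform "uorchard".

Looking at the pairs, the operation is to delete the last 2 characters, then shift every letter 13 places forward in the alphabet (wrapping around) — i.e. ROT13.
For "uorchard", step one produces "uorcha"; step two turns that into "hbepun".
(Check on "bramblep": → "brambl" → "oenzoy" ✓)

hbepun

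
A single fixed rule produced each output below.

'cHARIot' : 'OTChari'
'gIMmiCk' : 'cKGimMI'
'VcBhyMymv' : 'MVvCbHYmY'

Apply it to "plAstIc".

Looking at the pairs, the operation is to move the last 2 characters to the front (rotate right by 2), then flip the case of every letter.
Applying both steps to "plAstIc": "IcplAst", then "iCPLaST".

iCPLaST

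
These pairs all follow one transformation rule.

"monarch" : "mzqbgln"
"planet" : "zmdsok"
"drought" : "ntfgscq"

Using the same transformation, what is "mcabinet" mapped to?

zahmdslb

The transformation: shift every letter 1 place backward in the alphabet (wrapping around), then move the first 2 characters to the end (rotate left by 2).
On "mcabinet": the first step gives "lbzahmds", and the second then gives "zahmdslb".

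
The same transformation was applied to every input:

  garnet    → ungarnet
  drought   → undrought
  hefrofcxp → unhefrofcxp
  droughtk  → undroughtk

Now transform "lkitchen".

unlkitchen

The rule is to prepend "un".
Doing the same to "lkitchen": "unlkitchen".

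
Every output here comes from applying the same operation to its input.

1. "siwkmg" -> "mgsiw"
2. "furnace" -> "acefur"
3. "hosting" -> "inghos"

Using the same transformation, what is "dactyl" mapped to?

Rule — move the first 3 characters to the end (rotate left by 3), then delete the first character.
"dactyl" → "yldac".

yldac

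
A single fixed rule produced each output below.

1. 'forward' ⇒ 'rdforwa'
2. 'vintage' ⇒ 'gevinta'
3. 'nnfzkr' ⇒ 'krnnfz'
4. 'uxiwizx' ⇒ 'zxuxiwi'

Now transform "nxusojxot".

The rule is to move the last 2 characters to the front (rotate right by 2).
So "nxusojxot" becomes "otnxusojx".

otnxusojx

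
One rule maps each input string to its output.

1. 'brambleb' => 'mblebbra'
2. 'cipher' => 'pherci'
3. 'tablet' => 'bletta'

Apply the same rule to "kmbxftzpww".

ftzpwwkmbx

The rule is to move the last character to the front, then swap the front and back halves of the string.
Starting from "kmbxftzpww": after the first operation, "wkmbxftzpw"; after the second, "ftzpwwkmbx".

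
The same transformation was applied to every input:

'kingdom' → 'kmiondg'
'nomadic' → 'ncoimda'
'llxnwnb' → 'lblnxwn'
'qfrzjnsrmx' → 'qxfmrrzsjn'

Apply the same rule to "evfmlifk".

The rule is to take characters alternately from the front and the back (1st, last, 2nd, 2nd-last, ...).
So "evfmlifk" becomes "ekvffiml".

ekvffiml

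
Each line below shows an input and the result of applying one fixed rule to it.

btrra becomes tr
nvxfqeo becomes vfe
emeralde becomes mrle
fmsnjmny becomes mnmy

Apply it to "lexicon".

What's happening: keep every other character starting from the second (positions 2nd, 4th, 6th, ...).
Doing the same to "lexicon": "eio".

eio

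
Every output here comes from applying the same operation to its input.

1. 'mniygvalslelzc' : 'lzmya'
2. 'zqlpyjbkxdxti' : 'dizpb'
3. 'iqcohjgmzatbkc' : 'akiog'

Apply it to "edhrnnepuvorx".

The pattern: keep one character in every 3, starting at position 1 (positions 1st, 4th, 7th, ...), then move the first 3 characters to the end (rotate left by 3).
On "edhrnnepuvorx": the first step gives "erevx", and the second then gives "vxere".

vxere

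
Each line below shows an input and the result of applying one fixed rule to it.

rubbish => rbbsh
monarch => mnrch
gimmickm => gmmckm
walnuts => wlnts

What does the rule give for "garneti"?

grnt

In each case the input is transformed by: remove every vowel.
"garneti" → "grnt".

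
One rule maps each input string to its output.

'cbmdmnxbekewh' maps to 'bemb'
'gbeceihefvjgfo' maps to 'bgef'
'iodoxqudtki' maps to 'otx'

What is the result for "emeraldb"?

The pattern: take characters alternately from the front and the back (1st, last, 2nd, 2nd-last, ...), then keep one character in every 3, starting at position 3 (positions 3rd, 6th, 9th, ...).
For "emeraldb", step one produces "ebmdelra"; step two turns that into "ml".

ml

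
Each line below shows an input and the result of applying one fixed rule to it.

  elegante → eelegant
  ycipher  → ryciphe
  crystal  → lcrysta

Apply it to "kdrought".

tkdrough

The rule is to move the last character to the front.
For "kdrought" the result is "tkdrough".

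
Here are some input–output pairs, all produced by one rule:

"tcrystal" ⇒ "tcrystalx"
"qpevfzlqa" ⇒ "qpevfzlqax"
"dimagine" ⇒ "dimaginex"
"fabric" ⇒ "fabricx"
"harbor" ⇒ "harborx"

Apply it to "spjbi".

spjbix

In each case the input is transformed by: append "x".
Applying that to "spjbi" gives "spjbix".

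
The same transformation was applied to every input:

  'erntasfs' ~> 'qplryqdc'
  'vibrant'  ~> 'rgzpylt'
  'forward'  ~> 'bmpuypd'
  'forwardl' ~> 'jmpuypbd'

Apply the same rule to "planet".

rjylcn

Each output is the input with this applied: swap the first and last characters, then shift every letter 2 places backward in the alphabet (wrapping around).
Applying that to "planet" gives "rjylcn".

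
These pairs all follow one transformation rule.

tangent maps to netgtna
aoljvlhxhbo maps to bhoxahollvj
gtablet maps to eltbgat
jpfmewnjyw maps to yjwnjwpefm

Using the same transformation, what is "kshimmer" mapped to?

emrmkish

Rule — move the last 2 characters to the front (rotate right by 2), then take characters alternately from the front and the back (1st, last, 2nd, 2nd-last, ...).
Starting from "kshimmer": after the first operation, "erkshimm"; after the second, "emrmkish".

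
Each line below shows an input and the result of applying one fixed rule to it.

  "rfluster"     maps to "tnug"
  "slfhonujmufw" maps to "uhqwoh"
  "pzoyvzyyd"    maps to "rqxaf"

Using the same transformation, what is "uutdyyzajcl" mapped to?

wvabln

In each case the input is transformed by: keep every other character starting from the first (positions 1st, 3rd, 5th, ...), then shift every letter 2 places forward in the alphabet (wrapping around).
Working it through for "uutdyyzajcl": intermediate "utyzjl", final "wvabln".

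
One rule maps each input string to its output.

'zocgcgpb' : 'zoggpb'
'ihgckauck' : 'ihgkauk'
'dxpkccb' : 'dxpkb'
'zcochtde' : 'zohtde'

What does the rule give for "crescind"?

resind

The pattern: remove every "c".
On "crescind" that produces "resind".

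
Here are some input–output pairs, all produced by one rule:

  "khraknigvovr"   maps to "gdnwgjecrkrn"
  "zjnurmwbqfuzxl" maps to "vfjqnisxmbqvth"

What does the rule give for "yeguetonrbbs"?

Rule — shift every letter 4 places backward in the alphabet (wrapping around).
On "yeguetonrbbs" that produces "uacqapkjnxxo".

uacqapkjnxxo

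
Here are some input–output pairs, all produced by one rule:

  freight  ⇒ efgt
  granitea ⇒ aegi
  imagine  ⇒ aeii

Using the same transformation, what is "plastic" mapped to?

acpt

Each output is the input with this applied: keep every other character starting from the first (positions 1st, 3rd, 5th, ...), then sort the characters into alphabetical order.
On "plastic": the first step gives "patc", and the second then gives "acpt".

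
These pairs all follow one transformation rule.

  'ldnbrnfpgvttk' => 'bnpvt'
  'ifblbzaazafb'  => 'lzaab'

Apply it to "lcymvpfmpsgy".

mpmsy

In each case the input is transformed by: keep every other character starting from the second (positions 2nd, 4th, 6th, ...), then delete the first character.
On "lcymvpfmpsgy": the first step gives "cmpmsy", and the second then gives "mpmsy".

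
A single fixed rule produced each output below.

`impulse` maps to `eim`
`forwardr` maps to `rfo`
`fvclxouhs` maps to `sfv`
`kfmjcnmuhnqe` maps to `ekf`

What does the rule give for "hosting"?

gho

Each output is the input with this applied: move the last character to the front, then keep only the first 3 characters.
Applying both steps to "hosting": "ghostin", then "gho".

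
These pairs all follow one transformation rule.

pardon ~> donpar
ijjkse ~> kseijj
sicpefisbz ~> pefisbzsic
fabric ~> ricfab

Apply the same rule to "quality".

lityqua

The rule is to move the first 3 characters to the end (rotate left by 3).
So "quality" becomes "lityqua".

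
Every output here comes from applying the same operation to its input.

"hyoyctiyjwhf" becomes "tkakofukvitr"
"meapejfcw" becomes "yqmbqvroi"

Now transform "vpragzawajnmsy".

hbdmslmimvzyek

The pattern: shift every letter 12 places forward in the alphabet (wrapping around).
Applying that to "vpragzawajnmsy" gives "hbdmslmimvzyek".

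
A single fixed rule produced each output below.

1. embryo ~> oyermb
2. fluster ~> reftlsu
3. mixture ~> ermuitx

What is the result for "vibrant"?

tnvairb

Rule — move the last character to the front, then take characters alternately from the front and the back (1st, last, 2nd, 2nd-last, ...).
On "vibrant": the first step gives "tvibran", and the second then gives "tnvairb".
(Check on "fluster": → "rfluste" → "reftlsu" ✓)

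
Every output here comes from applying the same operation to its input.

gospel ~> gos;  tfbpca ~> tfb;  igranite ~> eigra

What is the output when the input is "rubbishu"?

Looking at the pairs, the operation is to swap the front and back halves of the string, then delete the first 3 characters.
Starting from "rubbishu": after the first operation, "ishurubb"; after the second, "urubb".

urubb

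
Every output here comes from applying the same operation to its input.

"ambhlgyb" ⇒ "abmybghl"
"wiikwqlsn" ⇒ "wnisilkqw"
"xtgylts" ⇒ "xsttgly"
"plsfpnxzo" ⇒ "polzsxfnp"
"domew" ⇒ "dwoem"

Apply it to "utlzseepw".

The rule is to take characters alternately from the front and the back (1st, last, 2nd, 2nd-last, ...).
For "utlzseepw" the result is "uwtplezes".

uwtplezes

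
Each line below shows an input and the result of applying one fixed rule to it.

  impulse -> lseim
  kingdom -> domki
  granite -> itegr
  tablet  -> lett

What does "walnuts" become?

utswa

Looking at the pairs, the operation is to move the last 3 characters to the front (rotate right by 3), then delete the last 2 characters.
Applying both steps to "walnuts": "utswaln", then "utswa".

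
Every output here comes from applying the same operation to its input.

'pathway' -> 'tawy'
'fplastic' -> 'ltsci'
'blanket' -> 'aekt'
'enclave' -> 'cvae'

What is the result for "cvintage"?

Rule — swap each adjacent pair of characters (1↔2, 3↔4, ...), then delete the first 3 characters.
"cvintage" → "vcniateg" → "iateg".

iateg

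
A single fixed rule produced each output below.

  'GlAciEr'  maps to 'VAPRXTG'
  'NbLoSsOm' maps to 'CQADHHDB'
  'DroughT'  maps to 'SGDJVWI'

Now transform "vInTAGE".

The transformation: shift every letter 11 places backward in the alphabet (wrapping around), then convert every letter to uppercase.
"vInTAGE" → "kXcIPVT" → "KXCIPVT".

KXCIPVT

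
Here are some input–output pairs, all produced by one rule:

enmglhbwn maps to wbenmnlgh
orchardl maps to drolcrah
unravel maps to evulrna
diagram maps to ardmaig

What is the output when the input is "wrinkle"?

In each case the input is transformed by: move the last 3 characters to the front (rotate right by 3), then swap each adjacent pair of characters (1↔2, 3↔4, ...).
On "wrinkle": the first step gives "klewrin", and the second then gives "lkweirn".

lkweirn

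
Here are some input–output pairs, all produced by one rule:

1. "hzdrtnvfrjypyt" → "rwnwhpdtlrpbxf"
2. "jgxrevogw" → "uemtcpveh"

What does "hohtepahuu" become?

Looking at the pairs, the operation is to shift every letter 2 places backward in the alphabet (wrapping around), then reverse the string.
Working it through for "hohtepahuu": intermediate "fmfrcnyfss", final "ssfyncrfmf".
(Check on "hzdrtnvfrjypyt": → "fxbprltdphwnwr" → "rwnwhpdtlrpbxf" ✓)

ssfyncrfmf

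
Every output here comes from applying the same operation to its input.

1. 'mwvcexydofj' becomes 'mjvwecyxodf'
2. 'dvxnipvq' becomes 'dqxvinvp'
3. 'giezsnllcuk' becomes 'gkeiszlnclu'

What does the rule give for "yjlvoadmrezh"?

The pattern: move the last character to the front, then swap each adjacent pair of characters (1↔2, 3↔4, ...).
"yjlvoadmrezh" → "yhljovdarmze".

yhljovdarmze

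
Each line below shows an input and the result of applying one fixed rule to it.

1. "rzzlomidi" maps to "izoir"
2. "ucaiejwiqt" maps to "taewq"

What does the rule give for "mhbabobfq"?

qbbbm

Rule — swap the first and last characters, then keep every other character starting from the first (positions 1st, 3rd, 5th, ...).
"mhbabobfq" → "qhbabobfm" → "qbbbm".
(Check on "ucaiejwiqt": → "tcaiejwiqu" → "taewq" ✓)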